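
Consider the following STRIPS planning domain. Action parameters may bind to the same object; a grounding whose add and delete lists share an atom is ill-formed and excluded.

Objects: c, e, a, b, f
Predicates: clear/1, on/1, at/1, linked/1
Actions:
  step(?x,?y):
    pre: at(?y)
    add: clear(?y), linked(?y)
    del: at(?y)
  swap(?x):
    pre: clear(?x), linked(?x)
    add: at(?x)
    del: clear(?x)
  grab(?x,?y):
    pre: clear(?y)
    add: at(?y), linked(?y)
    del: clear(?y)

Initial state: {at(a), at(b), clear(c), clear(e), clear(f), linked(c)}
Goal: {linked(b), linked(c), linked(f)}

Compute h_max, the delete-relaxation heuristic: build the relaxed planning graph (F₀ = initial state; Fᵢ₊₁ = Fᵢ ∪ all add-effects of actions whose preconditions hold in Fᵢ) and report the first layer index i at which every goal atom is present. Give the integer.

F0 = init (6 atoms)
F1 = F0 ∪ {at(c), at(e), at(f), clear(a), clear(b), linked(a), linked(b), linked(e), linked(f)}  (15 atoms)
goal ⊆ F1  ⇒  h_max = 1

1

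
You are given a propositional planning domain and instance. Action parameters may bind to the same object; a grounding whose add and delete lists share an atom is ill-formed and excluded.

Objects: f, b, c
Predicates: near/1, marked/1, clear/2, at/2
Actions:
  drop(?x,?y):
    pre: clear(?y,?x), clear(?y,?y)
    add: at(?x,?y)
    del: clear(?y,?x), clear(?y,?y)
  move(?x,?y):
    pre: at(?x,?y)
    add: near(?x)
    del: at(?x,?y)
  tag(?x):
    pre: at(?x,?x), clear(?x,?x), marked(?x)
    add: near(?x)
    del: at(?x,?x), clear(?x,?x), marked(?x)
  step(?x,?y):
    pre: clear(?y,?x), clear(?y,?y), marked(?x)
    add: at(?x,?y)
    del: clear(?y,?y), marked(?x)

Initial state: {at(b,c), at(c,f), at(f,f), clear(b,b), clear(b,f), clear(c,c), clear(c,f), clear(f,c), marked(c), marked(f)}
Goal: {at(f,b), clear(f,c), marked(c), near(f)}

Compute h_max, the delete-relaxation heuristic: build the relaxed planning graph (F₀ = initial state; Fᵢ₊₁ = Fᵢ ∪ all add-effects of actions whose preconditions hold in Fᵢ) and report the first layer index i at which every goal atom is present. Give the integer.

F0 = init (10 atoms)
F1 = F0 ∪ {at(b,b), at(c,c), at(f,b), at(f,c), near(b), near(c), near(f)}  (17 atoms)
goal ⊆ F1  ⇒  h_max = 1

1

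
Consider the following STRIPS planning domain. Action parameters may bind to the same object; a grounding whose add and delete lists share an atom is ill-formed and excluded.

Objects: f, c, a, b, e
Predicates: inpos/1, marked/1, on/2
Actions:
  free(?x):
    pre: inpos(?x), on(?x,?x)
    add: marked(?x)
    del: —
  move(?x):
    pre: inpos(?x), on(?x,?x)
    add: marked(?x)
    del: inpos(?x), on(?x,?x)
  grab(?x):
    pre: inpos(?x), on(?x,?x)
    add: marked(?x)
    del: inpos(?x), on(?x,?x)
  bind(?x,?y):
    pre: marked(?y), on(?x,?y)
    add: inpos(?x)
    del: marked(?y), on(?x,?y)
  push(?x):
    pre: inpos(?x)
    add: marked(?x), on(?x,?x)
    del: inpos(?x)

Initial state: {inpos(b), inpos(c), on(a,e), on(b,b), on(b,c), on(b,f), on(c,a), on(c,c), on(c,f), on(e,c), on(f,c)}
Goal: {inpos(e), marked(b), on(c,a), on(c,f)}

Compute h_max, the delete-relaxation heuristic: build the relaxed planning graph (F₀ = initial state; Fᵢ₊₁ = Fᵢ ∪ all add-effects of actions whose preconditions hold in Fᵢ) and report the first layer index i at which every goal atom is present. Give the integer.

2

F0 = init (11 atoms)
F1 = F0 ∪ {marked(b), marked(c)}  (13 atoms)
F2 = F1 ∪ {inpos(e), inpos(f)}  (15 atoms)
goal ⊆ F2  ⇒  h_max = 2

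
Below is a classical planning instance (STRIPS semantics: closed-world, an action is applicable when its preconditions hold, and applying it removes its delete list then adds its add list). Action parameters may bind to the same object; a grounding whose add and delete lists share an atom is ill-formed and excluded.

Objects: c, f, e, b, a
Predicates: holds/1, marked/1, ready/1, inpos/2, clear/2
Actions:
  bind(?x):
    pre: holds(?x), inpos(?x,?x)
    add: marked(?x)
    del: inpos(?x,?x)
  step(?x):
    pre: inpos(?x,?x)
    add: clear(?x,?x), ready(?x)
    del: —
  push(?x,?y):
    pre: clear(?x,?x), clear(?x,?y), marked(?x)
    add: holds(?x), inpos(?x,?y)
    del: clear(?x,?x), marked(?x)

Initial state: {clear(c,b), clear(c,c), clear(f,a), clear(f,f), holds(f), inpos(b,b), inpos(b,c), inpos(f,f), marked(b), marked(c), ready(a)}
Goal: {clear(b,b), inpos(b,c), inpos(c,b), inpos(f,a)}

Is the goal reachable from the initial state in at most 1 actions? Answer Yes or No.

No

1. bind(f)  →  {clear(c,b), clear(c,c), clear(f,a), clear(f,f), holds(f), inpos(b,b), inpos(b,c), marked(b), marked(c), marked(f), ready(a)}
2. step(b)  →  {clear(b,b), clear(c,b), clear(c,c), clear(f,a), clear(f,f), holds(f), inpos(b,b), inpos(b,c), marked(b), marked(c), marked(f), ready(a), ready(b)}
3. push(c,b)  →  {clear(b,b), clear(c,b), clear(f,a), clear(f,f), holds(c), holds(f), inpos(b,b), inpos(b,c), inpos(c,b), marked(b), marked(f), ready(a), ready(b)}
4. push(f,a)  →  {clear(b,b), clear(c,b), clear(f,a), holds(c), holds(f), inpos(b,b), inpos(b,c), inpos(c,b), inpos(f,a), marked(b), ready(a), ready(b)}
optimal plan length = 4; 4 > 1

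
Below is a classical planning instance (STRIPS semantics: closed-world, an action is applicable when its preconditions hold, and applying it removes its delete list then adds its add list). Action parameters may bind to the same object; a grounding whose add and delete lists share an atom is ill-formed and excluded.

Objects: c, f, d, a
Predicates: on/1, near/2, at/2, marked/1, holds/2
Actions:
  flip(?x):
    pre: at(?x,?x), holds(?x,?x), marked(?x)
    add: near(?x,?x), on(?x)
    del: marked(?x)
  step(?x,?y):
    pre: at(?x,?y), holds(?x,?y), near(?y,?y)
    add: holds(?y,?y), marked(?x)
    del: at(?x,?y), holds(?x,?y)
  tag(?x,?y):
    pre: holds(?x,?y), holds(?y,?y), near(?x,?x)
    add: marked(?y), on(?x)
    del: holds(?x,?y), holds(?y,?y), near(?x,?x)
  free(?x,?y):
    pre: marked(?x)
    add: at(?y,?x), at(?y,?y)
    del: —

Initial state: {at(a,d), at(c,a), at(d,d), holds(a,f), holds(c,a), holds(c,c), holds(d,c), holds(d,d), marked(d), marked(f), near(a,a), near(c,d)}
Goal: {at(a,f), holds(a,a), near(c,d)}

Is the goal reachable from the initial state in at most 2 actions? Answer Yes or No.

1. step(c,a)  →  {at(a,d), at(d,d), holds(a,a), holds(a,f), holds(c,c), holds(d,c), holds(d,d), marked(c), marked(d), marked(f), near(a,a), near(c,d)}
2. free(f,a)  →  {at(a,a), at(a,d), at(a,f), at(d,d), holds(a,a), holds(a,f), holds(c,c), holds(d,c), holds(d,d), marked(c), marked(d), marked(f), near(a,a), near(c,d)}
optimal plan length = 2; 2 ≤ 2

Yes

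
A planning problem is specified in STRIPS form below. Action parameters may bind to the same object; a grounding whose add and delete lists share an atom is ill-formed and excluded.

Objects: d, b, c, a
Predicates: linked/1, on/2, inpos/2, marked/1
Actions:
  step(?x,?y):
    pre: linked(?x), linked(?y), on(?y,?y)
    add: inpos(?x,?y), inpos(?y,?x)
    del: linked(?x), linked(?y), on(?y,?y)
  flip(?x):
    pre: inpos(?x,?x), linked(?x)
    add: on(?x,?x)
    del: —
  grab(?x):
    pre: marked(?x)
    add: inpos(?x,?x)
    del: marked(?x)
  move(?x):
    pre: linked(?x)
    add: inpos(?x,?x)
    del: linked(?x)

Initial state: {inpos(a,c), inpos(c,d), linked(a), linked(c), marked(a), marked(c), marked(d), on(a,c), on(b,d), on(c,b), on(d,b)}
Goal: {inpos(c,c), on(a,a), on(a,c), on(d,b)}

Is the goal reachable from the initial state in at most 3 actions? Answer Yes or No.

1. grab(c)  →  {inpos(a,c), inpos(c,c), inpos(c,d), linked(a), linked(c), marked(a), marked(d), on(a,c), on(b,d), on(c,b), on(d,b)}
2. grab(a)  →  {inpos(a,a), inpos(a,c), inpos(c,c), inpos(c,d), linked(a), linked(c), marked(d), on(a,c), on(b,d), on(c,b), on(d,b)}
3. flip(a)  →  {inpos(a,a), inpos(a,c), inpos(c,c), inpos(c,d), linked(a), linked(c), marked(d), on(a,a), on(a,c), on(b,d), on(c,b), on(d,b)}
optimal plan length = 3; 3 ≤ 3

Yes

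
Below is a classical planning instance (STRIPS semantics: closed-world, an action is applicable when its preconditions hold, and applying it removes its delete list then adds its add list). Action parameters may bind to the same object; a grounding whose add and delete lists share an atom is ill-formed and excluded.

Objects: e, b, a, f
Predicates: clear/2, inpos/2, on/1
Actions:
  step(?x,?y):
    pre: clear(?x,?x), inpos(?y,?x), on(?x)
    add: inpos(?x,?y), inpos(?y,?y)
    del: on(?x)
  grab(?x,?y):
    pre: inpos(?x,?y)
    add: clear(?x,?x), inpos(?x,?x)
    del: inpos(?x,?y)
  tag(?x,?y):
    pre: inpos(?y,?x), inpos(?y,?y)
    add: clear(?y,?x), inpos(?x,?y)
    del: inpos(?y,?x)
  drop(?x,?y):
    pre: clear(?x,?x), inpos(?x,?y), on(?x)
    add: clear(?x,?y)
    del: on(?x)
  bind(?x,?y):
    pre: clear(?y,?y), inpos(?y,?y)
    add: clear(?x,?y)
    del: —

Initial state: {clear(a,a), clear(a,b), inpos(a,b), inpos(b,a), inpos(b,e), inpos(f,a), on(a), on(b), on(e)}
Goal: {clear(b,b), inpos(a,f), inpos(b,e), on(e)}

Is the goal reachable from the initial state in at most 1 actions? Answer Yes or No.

1. step(a,f)  →  {clear(a,a), clear(a,b), inpos(a,b), inpos(a,f), inpos(b,a), inpos(b,e), inpos(f,a), inpos(f,f), on(b), on(e)}
2. grab(b,a)  →  {clear(a,a), clear(a,b), clear(b,b), inpos(a,b), inpos(a,f), inpos(b,b), inpos(b,e), inpos(f,a), inpos(f,f), on(b), on(e)}
optimal plan length = 2; 2 > 1

No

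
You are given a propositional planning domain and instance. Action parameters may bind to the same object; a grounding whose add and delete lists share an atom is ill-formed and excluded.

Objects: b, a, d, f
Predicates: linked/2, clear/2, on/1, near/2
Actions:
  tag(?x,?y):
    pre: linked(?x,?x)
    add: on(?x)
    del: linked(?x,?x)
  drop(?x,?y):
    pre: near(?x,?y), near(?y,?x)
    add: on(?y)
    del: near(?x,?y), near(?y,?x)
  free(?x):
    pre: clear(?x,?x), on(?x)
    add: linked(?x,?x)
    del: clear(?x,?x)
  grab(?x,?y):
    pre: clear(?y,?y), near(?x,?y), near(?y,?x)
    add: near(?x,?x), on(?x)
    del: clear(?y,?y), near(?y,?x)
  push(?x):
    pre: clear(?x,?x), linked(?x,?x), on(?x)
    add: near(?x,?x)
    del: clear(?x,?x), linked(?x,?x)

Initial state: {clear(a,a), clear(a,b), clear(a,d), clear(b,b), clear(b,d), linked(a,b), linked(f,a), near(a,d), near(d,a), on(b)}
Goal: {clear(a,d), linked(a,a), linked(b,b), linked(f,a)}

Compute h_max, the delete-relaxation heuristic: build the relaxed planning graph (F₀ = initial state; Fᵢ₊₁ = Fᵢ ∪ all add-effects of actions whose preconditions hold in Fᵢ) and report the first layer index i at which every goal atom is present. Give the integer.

2

F0 = init (10 atoms)
F1 = F0 ∪ {linked(b,b), near(d,d), on(a), on(d)}  (14 atoms)
F2 = F1 ∪ {linked(a,a), near(b,b)}  (16 atoms)
goal ⊆ F2  ⇒  h_max = 2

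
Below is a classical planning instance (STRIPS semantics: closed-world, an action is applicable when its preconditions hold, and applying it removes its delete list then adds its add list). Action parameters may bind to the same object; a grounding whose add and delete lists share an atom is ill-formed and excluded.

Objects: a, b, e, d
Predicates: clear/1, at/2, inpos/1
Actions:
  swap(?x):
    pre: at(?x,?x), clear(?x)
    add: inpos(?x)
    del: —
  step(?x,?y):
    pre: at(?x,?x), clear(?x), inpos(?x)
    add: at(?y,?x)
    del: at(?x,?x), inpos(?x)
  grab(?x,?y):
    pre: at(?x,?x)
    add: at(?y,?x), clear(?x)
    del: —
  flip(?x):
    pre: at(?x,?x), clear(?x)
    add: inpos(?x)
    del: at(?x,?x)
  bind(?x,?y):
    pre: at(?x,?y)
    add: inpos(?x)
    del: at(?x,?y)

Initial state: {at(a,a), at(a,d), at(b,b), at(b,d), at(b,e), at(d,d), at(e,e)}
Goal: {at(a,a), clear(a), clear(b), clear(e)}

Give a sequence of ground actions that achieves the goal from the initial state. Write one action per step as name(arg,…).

grab(a,a); grab(b,a); grab(e,a)

1. grab(a,a)  →  {at(a,a), at(a,d), at(b,b), at(b,d), at(b,e), at(d,d), at(e,e), clear(a)}
2. grab(b,a)  →  {at(a,a), at(a,b), at(a,d), at(b,b), at(b,d), at(b,e), at(d,d), at(e,e), clear(a), clear(b)}
3. grab(e,a)  →  {at(a,a), at(a,b), at(a,d), at(a,e), at(b,b), at(b,d), at(b,e), at(d,d), at(e,e), clear(a), clear(b), clear(e)}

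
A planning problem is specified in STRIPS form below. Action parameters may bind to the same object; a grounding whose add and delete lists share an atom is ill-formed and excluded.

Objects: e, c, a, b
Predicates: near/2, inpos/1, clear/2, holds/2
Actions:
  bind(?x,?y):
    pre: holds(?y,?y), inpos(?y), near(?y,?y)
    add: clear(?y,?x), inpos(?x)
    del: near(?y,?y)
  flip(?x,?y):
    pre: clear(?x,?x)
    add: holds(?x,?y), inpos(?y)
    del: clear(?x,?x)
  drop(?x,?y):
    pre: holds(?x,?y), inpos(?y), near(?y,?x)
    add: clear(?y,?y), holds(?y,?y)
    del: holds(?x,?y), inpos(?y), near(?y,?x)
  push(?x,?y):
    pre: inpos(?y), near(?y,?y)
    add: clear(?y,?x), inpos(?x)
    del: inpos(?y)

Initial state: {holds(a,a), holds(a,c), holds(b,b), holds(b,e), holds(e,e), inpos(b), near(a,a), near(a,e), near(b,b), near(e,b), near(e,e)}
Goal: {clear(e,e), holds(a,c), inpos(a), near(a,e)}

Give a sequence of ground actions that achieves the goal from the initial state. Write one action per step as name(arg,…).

1. bind(e,b)  →  {clear(b,e), holds(a,a), holds(a,c), holds(b,b), holds(b,e), holds(e,e), inpos(b), inpos(e), near(a,a), near(a,e), near(e,b), near(e,e)}
2. bind(a,e)  →  {clear(b,e), clear(e,a), holds(a,a), holds(a,c), holds(b,b), holds(b,e), holds(e,e), inpos(a), inpos(b), inpos(e), near(a,a), near(a,e), near(e,b)}
3. drop(b,e)  →  {clear(b,e), clear(e,a), clear(e,e), holds(a,a), holds(a,c), holds(b,b), holds(e,e), inpos(a), inpos(b), near(a,a), near(a,e)}

bind(e,b); bind(a,e); drop(b,e)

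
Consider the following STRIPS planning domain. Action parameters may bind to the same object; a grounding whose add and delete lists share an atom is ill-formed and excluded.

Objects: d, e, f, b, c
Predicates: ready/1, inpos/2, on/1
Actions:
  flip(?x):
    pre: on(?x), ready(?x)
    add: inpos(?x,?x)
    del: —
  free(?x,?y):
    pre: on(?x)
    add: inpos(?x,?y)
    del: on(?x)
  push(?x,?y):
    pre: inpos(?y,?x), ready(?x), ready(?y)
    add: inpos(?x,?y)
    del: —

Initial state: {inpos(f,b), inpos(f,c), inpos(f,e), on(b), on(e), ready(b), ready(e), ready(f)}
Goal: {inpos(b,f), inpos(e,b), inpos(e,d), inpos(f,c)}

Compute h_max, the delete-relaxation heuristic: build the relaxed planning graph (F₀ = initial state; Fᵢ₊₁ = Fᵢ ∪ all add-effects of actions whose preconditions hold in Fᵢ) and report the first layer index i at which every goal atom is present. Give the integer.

1

F0 = init (8 atoms)
F1 = F0 ∪ {inpos(b,b), inpos(b,c), inpos(b,d), inpos(b,e), inpos(b,f), inpos(e,b), inpos(e,c), inpos(e,d), inpos(e,e), inpos(e,f)}  (18 atoms)
goal ⊆ F1  ⇒  h_max = 1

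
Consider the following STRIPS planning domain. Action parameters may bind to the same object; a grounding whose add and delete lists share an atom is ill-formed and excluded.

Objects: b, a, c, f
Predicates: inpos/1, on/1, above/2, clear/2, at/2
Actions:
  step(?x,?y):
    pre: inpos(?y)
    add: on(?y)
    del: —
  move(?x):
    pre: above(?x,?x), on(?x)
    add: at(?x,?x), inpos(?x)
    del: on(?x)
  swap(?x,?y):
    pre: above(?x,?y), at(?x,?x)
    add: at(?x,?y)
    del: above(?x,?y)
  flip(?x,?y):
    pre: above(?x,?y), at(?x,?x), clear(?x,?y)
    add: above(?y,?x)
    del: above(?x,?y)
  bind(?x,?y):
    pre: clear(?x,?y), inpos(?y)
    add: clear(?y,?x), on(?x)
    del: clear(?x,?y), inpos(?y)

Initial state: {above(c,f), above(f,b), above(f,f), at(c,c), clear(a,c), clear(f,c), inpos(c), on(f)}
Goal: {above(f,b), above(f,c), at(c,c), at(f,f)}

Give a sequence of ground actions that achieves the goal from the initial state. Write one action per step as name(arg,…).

1. move(f)  →  {above(c,f), above(f,b), above(f,f), at(c,c), at(f,f), clear(a,c), clear(f,c), inpos(c), inpos(f)}
2. bind(f,c)  →  {above(c,f), above(f,b), above(f,f), at(c,c), at(f,f), clear(a,c), clear(c,f), inpos(f), on(f)}
3. flip(c,f)  →  {above(f,b), above(f,c), above(f,f), at(c,c), at(f,f), clear(a,c), clear(c,f), inpos(f), on(f)}

move(f); bind(f,c); flip(c,f)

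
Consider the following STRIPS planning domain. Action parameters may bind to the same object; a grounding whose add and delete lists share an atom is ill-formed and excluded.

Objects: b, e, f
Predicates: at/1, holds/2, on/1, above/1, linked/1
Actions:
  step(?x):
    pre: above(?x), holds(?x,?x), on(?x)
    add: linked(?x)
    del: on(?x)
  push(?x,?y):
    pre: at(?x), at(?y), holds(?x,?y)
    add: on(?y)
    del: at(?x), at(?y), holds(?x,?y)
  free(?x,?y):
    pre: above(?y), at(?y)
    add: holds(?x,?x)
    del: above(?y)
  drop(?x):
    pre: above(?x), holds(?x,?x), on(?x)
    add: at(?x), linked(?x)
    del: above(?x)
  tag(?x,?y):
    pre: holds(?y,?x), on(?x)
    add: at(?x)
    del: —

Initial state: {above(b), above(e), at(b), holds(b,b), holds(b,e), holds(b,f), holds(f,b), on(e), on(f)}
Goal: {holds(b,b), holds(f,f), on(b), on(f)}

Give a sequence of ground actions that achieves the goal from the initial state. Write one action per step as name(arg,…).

free(f,b); tag(f,b); push(f,b)

1. free(f,b)  →  {above(e), at(b), holds(b,b), holds(b,e), holds(b,f), holds(f,b), holds(f,f), on(e), on(f)}
2. tag(f,b)  →  {above(e), at(b), at(f), holds(b,b), holds(b,e), holds(b,f), holds(f,b), holds(f,f), on(e), on(f)}
3. push(f,b)  →  {above(e), holds(b,b), holds(b,e), holds(b,f), holds(f,f), on(b), on(e), on(f)}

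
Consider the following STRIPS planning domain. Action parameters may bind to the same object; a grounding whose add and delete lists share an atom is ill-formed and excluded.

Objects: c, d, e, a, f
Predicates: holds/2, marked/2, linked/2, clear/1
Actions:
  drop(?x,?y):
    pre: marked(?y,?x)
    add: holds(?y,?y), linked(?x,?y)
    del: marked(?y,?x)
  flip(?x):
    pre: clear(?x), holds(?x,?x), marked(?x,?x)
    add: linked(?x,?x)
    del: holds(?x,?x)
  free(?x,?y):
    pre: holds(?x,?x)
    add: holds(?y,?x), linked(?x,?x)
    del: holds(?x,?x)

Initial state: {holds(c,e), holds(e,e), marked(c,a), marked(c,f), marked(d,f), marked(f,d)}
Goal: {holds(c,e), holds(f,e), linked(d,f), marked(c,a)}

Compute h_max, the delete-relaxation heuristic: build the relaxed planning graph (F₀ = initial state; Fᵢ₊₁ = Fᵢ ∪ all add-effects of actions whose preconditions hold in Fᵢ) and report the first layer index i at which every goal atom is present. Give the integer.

1

F0 = init (6 atoms)
F1 = F0 ∪ {holds(a,e), holds(c,c), holds(d,d), holds(d,e), holds(f,e), holds(f,f), linked(a,c), linked(d,f), linked(e,e), linked(f,c), linked(f,d)}  (17 atoms)
goal ⊆ F1  ⇒  h_max = 1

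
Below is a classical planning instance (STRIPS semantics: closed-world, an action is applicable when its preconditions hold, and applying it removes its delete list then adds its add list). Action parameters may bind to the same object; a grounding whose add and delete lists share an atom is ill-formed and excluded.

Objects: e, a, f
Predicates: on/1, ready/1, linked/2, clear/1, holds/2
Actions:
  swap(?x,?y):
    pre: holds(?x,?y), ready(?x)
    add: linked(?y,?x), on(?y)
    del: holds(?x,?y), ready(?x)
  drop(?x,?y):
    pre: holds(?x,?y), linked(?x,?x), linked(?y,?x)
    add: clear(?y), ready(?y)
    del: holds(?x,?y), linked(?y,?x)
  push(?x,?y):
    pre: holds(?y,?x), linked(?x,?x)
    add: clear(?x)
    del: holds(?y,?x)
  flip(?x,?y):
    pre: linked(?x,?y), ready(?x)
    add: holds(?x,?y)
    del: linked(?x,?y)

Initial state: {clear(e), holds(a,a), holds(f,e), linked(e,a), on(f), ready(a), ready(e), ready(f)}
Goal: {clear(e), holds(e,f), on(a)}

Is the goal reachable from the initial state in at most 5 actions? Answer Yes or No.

Yes

1. swap(a,a)  →  {clear(e), holds(f,e), linked(a,a), linked(e,a), on(a), on(f), ready(e), ready(f)}
2. swap(f,e)  →  {clear(e), linked(a,a), linked(e,a), linked(e,f), on(a), on(e), on(f), ready(e)}
3. flip(e,f)  →  {clear(e), holds(e,f), linked(a,a), linked(e,a), on(a), on(e), on(f), ready(e)}
optimal plan length = 3; 3 ≤ 5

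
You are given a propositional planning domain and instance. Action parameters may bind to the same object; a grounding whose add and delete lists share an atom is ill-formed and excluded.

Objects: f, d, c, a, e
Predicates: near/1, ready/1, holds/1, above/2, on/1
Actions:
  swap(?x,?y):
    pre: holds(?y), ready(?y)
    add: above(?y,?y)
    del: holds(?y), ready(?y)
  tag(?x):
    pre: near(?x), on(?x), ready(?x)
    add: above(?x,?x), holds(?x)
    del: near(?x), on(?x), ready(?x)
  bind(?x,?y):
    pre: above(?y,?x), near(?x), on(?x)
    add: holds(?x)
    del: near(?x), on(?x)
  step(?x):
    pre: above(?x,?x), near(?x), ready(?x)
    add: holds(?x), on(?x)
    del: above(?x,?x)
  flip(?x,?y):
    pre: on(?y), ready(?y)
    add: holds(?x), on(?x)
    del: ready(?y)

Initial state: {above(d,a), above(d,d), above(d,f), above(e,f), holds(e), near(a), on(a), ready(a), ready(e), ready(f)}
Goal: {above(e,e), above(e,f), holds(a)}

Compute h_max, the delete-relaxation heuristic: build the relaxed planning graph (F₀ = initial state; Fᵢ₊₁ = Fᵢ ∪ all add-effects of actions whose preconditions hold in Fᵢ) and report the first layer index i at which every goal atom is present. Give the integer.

1

F0 = init (10 atoms)
F1 = F0 ∪ {above(a,a), above(e,e), holds(a), holds(c), holds(d), holds(f), on(c), on(d), on(e), on(f)}  (20 atoms)
goal ⊆ F1  ⇒  h_max = 1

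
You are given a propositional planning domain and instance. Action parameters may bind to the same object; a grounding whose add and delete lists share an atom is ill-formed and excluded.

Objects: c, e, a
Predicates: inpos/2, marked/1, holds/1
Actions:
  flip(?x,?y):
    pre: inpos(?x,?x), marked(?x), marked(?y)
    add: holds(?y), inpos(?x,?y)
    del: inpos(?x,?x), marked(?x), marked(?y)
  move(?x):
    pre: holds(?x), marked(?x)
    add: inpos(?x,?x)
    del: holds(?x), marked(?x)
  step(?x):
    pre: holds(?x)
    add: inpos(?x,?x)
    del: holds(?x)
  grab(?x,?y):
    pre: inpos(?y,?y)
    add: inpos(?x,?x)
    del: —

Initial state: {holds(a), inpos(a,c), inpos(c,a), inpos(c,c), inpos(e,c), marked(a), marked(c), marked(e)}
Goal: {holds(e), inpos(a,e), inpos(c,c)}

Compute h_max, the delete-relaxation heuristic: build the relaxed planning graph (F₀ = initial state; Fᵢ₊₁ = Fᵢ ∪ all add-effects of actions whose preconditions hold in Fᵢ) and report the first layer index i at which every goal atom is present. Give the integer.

2

F0 = init (8 atoms)
F1 = F0 ∪ {holds(e), inpos(a,a), inpos(c,e), inpos(e,e)}  (12 atoms)
F2 = F1 ∪ {holds(c), inpos(a,e), inpos(e,a)}  (15 atoms)
goal ⊆ F2  ⇒  h_max = 2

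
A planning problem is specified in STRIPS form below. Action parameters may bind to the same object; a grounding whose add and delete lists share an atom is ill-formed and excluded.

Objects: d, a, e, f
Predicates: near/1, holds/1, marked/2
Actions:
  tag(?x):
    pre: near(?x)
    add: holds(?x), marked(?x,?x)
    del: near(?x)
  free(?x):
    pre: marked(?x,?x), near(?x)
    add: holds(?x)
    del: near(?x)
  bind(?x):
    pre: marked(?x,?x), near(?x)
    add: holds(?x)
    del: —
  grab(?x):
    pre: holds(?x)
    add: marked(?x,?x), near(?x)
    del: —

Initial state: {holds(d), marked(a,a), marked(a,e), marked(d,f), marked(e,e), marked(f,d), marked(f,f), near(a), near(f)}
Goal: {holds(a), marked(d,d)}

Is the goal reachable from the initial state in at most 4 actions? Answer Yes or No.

Yes

1. tag(a)  →  {holds(a), holds(d), marked(a,a), marked(a,e), marked(d,f), marked(e,e), marked(f,d), marked(f,f), near(f)}
2. grab(d)  →  {holds(a), holds(d), marked(a,a), marked(a,e), marked(d,d), marked(d,f), marked(e,e), marked(f,d), marked(f,f), near(d), near(f)}
optimal plan length = 2; 2 ≤ 4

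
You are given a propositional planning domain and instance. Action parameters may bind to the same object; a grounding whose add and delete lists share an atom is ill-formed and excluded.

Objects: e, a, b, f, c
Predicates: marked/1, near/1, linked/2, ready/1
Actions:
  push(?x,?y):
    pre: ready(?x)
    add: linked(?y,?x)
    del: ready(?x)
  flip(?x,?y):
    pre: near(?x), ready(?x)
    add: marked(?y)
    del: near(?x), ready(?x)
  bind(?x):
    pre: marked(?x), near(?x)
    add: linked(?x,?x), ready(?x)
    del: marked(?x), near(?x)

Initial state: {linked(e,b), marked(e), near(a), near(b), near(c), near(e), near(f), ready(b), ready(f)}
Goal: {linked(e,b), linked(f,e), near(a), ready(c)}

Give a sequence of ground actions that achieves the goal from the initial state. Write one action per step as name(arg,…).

1. flip(b,c)  →  {linked(e,b), marked(c), marked(e), near(a), near(c), near(e), near(f), ready(f)}
2. bind(e)  →  {linked(e,b), linked(e,e), marked(c), near(a), near(c), near(f), ready(e), ready(f)}
3. push(e,f)  →  {linked(e,b), linked(e,e), linked(f,e), marked(c), near(a), near(c), near(f), ready(f)}
4. bind(c)  →  {linked(c,c), linked(e,b), linked(e,e), linked(f,e), near(a), near(f), ready(c), ready(f)}

flip(b,c); bind(e); push(e,f); bind(c)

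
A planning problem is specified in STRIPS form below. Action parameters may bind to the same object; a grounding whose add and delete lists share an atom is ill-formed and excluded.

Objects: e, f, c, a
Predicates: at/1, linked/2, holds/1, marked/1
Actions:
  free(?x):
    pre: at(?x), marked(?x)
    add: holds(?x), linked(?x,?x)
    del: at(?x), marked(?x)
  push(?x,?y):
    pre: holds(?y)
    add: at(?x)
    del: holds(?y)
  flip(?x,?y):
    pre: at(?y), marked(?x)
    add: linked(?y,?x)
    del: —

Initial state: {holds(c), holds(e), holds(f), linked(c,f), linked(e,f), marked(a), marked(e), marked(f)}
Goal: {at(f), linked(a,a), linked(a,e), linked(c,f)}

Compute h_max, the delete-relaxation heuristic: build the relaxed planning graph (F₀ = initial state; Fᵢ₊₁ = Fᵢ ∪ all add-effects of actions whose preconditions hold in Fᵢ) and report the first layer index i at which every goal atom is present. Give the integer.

2

F0 = init (8 atoms)
F1 = F0 ∪ {at(a), at(c), at(e), at(f)}  (12 atoms)
F2 = F1 ∪ {holds(a), linked(a,a), linked(a,e), linked(a,f), linked(c,a), linked(c,e), linked(e,a), linked(e,e), linked(f,a), linked(f,e), linked(f,f)}  (23 atoms)
goal ⊆ F2  ⇒  h_max = 2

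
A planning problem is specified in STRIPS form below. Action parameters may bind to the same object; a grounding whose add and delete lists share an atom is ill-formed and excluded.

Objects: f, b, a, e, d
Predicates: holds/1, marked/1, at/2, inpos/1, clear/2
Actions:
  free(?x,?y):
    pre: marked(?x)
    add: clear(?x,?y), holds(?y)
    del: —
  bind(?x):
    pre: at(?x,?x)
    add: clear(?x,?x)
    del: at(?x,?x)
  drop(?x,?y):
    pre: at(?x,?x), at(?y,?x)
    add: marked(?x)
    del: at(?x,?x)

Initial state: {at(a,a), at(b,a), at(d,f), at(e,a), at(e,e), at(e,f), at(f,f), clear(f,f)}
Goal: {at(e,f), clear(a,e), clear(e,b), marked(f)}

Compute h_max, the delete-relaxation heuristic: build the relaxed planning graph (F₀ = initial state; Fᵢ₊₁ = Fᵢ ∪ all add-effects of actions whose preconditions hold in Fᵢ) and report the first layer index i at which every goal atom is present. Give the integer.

F0 = init (8 atoms)
F1 = F0 ∪ {clear(a,a), clear(e,e), marked(a), marked(e), marked(f)}  (13 atoms)
F2 = F1 ∪ {clear(a,b), clear(a,d), clear(a,e), clear(a,f), clear(e,a), clear(e,b), clear(e,d), clear(e,f), clear(f,a), clear(f,b), clear(f,d), clear(f,e), holds(a), holds(b), holds(d), holds(e), holds(f)}  (30 atoms)
goal ⊆ F2  ⇒  h_max = 2

2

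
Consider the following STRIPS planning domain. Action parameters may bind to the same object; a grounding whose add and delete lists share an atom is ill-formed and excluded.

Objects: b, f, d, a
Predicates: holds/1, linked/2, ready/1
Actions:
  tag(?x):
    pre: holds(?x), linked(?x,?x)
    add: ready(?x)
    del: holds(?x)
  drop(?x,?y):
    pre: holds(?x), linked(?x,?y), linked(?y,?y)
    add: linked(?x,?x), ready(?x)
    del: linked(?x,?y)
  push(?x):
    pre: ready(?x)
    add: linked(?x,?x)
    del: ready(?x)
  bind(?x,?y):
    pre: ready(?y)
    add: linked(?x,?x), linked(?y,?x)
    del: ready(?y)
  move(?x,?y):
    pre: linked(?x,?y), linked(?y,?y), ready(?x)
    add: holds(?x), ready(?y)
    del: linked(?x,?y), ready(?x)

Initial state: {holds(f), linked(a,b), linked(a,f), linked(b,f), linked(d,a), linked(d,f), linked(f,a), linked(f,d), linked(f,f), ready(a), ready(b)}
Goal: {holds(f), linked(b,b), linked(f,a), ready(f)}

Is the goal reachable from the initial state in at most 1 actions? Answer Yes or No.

No

1. push(b)  →  {holds(f), linked(a,b), linked(a,f), linked(b,b), linked(b,f), linked(d,a), linked(d,f), linked(f,a), linked(f,d), linked(f,f), ready(a)}
2. move(a,f)  →  {holds(a), holds(f), linked(a,b), linked(b,b), linked(b,f), linked(d,a), linked(d,f), linked(f,a), linked(f,d), linked(f,f), ready(f)}
optimal plan length = 2; 2 > 1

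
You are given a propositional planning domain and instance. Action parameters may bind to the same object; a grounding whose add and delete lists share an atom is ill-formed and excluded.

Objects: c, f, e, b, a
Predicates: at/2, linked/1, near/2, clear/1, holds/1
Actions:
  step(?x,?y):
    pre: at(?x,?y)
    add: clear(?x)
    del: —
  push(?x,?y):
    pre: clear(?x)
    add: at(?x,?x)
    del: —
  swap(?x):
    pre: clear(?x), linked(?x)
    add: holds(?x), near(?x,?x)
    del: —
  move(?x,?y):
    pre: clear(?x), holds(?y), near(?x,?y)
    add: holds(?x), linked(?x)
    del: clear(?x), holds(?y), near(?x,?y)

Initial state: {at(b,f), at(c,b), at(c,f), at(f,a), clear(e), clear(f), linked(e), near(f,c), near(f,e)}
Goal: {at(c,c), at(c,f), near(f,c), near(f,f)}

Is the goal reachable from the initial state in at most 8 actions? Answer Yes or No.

Yes

1. step(c,f)  →  {at(b,f), at(c,b), at(c,f), at(f,a), clear(c), clear(e), clear(f), linked(e), near(f,c), near(f,e)}
2. push(c,c)  →  {at(b,f), at(c,b), at(c,c), at(c,f), at(f,a), clear(c), clear(e), clear(f), linked(e), near(f,c), near(f,e)}
3. swap(e)  →  {at(b,f), at(c,b), at(c,c), at(c,f), at(f,a), clear(c), clear(e), clear(f), holds(e), linked(e), near(e,e), near(f,c), near(f,e)}
4. move(f,e)  →  {at(b,f), at(c,b), at(c,c), at(c,f), at(f,a), clear(c), clear(e), holds(f), linked(e), linked(f), near(e,e), near(f,c)}
5. step(f,a)  →  {at(b,f), at(c,b), at(c,c), at(c,f), at(f,a), clear(c), clear(e), clear(f), holds(f), linked(e), linked(f), near(e,e), near(f,c)}
6. swap(f)  →  {at(b,f), at(c,b), at(c,c), at(c,f), at(f,a), clear(c), clear(e), clear(f), holds(f), linked(e), linked(f), near(e,e), near(f,c), near(f,f)}
optimal plan length = 6; 6 ≤ 8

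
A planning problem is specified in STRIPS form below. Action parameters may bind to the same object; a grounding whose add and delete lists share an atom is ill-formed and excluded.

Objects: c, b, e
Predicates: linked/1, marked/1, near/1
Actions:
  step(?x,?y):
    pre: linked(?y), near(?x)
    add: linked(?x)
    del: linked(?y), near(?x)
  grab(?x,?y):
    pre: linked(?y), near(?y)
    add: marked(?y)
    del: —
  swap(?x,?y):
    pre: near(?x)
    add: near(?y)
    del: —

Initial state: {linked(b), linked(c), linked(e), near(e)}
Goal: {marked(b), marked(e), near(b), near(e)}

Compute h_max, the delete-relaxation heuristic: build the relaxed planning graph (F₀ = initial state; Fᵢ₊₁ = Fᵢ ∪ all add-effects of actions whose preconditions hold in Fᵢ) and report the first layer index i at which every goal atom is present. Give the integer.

F0 = init (4 atoms)
F1 = F0 ∪ {marked(e), near(b), near(c)}  (7 atoms)
F2 = F1 ∪ {marked(b), marked(c)}  (9 atoms)
goal ⊆ F2  ⇒  h_max = 2

2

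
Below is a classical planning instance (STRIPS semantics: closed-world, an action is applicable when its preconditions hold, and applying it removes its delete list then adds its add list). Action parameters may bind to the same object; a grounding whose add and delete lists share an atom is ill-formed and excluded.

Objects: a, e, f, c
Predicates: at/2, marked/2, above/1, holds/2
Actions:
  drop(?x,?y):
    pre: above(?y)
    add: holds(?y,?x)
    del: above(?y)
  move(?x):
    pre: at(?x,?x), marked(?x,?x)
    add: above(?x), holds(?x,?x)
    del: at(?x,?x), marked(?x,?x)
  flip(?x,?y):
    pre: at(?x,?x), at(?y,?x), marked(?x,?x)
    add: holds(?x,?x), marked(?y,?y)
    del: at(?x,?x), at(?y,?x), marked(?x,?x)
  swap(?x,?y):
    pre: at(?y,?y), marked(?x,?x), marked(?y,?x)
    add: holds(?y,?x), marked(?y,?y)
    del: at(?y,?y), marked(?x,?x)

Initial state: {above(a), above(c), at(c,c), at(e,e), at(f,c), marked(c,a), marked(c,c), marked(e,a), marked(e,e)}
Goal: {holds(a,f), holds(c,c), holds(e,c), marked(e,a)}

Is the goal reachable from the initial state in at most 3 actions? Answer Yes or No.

1. drop(f,a)  →  {above(c), at(c,c), at(e,e), at(f,c), holds(a,f), marked(c,a), marked(c,c), marked(e,a), marked(e,e)}
2. drop(c,c)  →  {at(c,c), at(e,e), at(f,c), holds(a,f), holds(c,c), marked(c,a), marked(c,c), marked(e,a), marked(e,e)}
3. move(e)  →  {above(e), at(c,c), at(f,c), holds(a,f), holds(c,c), holds(e,e), marked(c,a), marked(c,c), marked(e,a)}
4. drop(c,e)  →  {at(c,c), at(f,c), holds(a,f), holds(c,c), holds(e,c), holds(e,e), marked(c,a), marked(c,c), marked(e,a)}
optimal plan length = 4; 4 > 3

No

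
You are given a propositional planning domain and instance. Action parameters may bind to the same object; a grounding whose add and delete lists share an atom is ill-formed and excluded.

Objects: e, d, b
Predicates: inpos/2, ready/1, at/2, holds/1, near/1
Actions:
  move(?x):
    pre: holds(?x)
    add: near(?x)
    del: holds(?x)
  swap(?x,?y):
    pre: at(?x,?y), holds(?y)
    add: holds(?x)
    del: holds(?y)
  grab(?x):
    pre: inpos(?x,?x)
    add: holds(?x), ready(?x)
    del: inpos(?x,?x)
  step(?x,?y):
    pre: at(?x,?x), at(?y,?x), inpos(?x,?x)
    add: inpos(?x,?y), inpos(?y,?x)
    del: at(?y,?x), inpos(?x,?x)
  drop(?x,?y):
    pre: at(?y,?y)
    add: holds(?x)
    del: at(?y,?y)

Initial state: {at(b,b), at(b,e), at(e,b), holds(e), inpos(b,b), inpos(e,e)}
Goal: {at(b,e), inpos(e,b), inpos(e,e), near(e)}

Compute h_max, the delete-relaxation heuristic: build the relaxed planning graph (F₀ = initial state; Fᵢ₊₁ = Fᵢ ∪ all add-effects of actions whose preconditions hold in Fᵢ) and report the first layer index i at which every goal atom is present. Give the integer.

1

F0 = init (6 atoms)
F1 = F0 ∪ {holds(b), holds(d), inpos(b,e), inpos(e,b), near(e), ready(b), ready(e)}  (13 atoms)
goal ⊆ F1  ⇒  h_max = 1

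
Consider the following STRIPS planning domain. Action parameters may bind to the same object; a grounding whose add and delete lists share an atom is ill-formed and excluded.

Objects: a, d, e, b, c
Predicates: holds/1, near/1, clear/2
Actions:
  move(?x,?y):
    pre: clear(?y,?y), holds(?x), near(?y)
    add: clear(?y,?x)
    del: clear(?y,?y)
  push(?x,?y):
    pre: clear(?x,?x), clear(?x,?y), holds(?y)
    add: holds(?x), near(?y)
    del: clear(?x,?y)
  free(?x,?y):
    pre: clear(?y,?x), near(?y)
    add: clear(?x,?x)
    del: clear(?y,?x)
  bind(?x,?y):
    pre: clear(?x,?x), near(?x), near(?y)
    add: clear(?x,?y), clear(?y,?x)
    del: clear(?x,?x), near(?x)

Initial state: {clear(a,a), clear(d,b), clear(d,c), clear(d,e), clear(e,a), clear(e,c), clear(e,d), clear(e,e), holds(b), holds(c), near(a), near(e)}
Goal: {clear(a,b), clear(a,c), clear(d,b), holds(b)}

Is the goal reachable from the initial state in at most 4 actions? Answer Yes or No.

1. move(b,a)  →  {clear(a,b), clear(d,b), clear(d,c), clear(d,e), clear(e,a), clear(e,c), clear(e,d), clear(e,e), holds(b), holds(c), near(a), near(e)}
2. free(a,e)  →  {clear(a,a), clear(a,b), clear(d,b), clear(d,c), clear(d,e), clear(e,c), clear(e,d), clear(e,e), holds(b), holds(c), near(a), near(e)}
3. move(c,a)  →  {clear(a,b), clear(a,c), clear(d,b), clear(d,c), clear(d,e), clear(e,c), clear(e,d), clear(e,e), holds(b), holds(c), near(a), near(e)}
optimal plan length = 3; 3 ≤ 4

Yes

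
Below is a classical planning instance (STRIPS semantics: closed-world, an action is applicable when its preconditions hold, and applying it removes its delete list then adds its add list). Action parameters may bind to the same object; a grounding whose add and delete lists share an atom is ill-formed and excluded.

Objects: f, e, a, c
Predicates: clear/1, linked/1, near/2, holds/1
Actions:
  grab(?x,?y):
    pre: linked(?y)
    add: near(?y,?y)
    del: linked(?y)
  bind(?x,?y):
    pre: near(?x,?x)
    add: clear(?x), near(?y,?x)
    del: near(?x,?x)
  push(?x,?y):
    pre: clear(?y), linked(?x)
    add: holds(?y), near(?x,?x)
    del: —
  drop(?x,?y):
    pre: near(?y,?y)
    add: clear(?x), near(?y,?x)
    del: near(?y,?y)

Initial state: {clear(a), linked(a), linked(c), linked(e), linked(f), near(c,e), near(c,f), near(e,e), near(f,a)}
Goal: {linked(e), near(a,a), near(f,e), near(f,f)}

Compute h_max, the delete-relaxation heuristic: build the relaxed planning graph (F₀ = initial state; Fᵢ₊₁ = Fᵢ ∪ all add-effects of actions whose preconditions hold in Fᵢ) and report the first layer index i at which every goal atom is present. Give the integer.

F0 = init (9 atoms)
F1 = F0 ∪ {clear(c), clear(e), clear(f), holds(a), near(a,a), near(a,e), near(c,c), near(e,a), near(e,c), near(e,f), near(f,e), near(f,f)}  (21 atoms)
goal ⊆ F1  ⇒  h_max = 1

1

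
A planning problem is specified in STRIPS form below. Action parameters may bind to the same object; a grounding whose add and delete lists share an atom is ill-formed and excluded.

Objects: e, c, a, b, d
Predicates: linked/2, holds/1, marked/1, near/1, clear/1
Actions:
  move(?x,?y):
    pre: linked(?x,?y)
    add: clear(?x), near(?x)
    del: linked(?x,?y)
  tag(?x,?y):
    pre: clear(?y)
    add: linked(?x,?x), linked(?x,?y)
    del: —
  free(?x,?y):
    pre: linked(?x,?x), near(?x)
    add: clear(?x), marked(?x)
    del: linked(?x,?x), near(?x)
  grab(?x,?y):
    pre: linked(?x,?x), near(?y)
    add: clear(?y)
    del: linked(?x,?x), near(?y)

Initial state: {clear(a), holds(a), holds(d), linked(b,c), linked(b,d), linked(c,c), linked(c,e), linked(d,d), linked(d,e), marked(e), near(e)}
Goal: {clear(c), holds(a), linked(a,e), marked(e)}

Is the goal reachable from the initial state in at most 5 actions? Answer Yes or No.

1. move(c,e)  →  {clear(a), clear(c), holds(a), holds(d), linked(b,c), linked(b,d), linked(c,c), linked(d,d), linked(d,e), marked(e), near(c), near(e)}
2. grab(c,e)  →  {clear(a), clear(c), clear(e), holds(a), holds(d), linked(b,c), linked(b,d), linked(d,d), linked(d,e), marked(e), near(c)}
3. tag(a,e)  →  {clear(a), clear(c), clear(e), holds(a), holds(d), linked(a,a), linked(a,e), linked(b,c), linked(b,d), linked(d,d), linked(d,e), marked(e), near(c)}
optimal plan length = 3; 3 ≤ 5

Yes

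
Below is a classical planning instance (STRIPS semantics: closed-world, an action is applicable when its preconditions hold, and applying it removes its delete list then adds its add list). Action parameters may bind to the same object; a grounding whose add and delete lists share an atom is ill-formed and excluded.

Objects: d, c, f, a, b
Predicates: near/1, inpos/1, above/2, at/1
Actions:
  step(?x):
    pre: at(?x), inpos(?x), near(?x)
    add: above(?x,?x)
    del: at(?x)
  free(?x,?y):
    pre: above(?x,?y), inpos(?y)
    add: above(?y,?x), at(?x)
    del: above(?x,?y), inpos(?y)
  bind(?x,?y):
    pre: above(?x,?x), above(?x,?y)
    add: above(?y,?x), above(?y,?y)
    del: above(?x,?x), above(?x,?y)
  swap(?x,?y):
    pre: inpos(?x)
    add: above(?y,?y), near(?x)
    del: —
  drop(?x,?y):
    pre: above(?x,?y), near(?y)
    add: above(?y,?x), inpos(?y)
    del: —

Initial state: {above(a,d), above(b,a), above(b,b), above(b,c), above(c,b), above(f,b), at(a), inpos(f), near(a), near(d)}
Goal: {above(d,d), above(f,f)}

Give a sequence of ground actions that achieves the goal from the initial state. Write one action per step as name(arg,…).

1. swap(f,d)  →  {above(a,d), above(b,a), above(b,b), above(b,c), above(c,b), above(d,d), above(f,b), at(a), inpos(f), near(a), near(d), near(f)}
2. swap(f,f)  →  {above(a,d), above(b,a), above(b,b), above(b,c), above(c,b), above(d,d), above(f,b), above(f,f), at(a), inpos(f), near(a), near(d), near(f)}

swap(f,d); swap(f,f)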